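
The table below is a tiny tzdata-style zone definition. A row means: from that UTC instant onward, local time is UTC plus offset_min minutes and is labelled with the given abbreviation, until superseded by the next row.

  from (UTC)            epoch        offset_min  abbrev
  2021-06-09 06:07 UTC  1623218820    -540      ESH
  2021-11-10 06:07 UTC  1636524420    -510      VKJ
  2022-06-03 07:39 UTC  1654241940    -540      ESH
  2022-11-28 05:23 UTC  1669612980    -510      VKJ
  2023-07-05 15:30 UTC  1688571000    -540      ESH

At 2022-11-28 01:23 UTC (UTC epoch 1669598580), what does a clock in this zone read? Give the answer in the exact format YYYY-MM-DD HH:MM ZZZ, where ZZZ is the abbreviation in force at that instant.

2022-11-27 16:23 ESH

Query: 2022-11-28 01:23 UTC
Rule 3/5 (ESH, -09:00): 2022-06-03 07:39 UTC ≤ query < 2022-11-28 05:23 UTC
1·60 + 23 - 540 = -457 min
-457 = -1·1440 + 983; 983 = 16·60 + 23 → 16:23, 2022-11-28 - 1 day = 2022-11-27
→ 2022-11-27 16:23 ESH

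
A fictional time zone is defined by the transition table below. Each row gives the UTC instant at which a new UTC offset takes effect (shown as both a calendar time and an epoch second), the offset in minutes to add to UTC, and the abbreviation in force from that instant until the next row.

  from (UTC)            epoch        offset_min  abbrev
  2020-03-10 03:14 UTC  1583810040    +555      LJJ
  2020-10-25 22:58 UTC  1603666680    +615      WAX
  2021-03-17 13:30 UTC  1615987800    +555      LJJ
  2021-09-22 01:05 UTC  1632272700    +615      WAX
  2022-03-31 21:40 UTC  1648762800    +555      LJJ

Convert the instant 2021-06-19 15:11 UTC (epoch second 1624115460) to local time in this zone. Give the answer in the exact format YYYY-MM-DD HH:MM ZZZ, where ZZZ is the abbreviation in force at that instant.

Query: 2021-06-19 15:11 UTC
Rule 3/5 (LJJ, +09:15): 2021-03-17 13:30 UTC ≤ query < 2021-09-22 01:05 UTC
15·60 + 11 + 555 = 1466 min
1466 = 1·1440 + 26; 26 = 0·60 + 26 → 00:26, 2021-06-19 + 1 day = 2021-06-20
→ 2021-06-20 00:26 LJJ

2021-06-20 00:26 LJJ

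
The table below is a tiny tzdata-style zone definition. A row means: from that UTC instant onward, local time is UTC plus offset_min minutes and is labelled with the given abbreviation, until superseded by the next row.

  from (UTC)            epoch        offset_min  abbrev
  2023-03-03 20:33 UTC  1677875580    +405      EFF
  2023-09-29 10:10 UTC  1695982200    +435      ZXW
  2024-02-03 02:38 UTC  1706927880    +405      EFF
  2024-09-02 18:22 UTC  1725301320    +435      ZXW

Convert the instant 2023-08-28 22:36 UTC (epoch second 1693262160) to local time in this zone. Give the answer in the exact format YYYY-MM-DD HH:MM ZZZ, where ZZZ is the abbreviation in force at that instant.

2023-08-29 05:21 EFF

Query: 2023-08-28 22:36 UTC
Rule 1/4 (EFF, +06:45): 2023-03-03 20:33 UTC ≤ query < 2023-09-29 10:10 UTC
22·60 + 36 + 405 = 1761 min
1761 = 1·1440 + 321; 321 = 5·60 + 21 → 05:21, 2023-08-28 + 1 day = 2023-08-29
→ 2023-08-29 05:21 EFF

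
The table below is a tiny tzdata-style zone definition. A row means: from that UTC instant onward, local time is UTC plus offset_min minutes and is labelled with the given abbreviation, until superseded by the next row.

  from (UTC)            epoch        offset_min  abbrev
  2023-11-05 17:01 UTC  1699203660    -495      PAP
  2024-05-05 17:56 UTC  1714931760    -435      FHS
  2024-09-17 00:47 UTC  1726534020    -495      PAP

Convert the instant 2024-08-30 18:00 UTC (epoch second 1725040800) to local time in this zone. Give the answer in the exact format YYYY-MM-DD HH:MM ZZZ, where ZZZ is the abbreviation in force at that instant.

2024-08-30 10:45 FHS

Query: 2024-08-30 18:00 UTC
Rule 2/3 (FHS, -07:15): 2024-05-05 17:56 UTC ≤ query < 2024-09-17 00:47 UTC
18·60 + 0 - 435 = 645 min
645 = 0·1440 + 645; 645 = 10·60 + 45 → 10:45, same day
→ 2024-08-30 10:45 FHS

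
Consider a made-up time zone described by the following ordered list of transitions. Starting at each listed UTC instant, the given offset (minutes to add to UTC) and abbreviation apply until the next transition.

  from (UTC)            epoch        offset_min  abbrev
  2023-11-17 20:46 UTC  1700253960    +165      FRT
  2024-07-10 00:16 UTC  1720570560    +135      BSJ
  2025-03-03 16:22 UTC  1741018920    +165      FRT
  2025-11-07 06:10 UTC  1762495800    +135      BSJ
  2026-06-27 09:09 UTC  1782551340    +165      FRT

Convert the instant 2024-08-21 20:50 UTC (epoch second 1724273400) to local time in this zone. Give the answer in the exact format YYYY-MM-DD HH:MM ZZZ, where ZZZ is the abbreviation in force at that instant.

Query: 2024-08-21 20:50 UTC
Rule 2/5 (BSJ, +02:15): 2024-07-10 00:16 UTC ≤ query < 2025-03-03 16:22 UTC
20·60 + 50 + 135 = 1385 min
1385 = 0·1440 + 1385; 1385 = 23·60 + 5 → 23:05, same day
→ 2024-08-21 23:05 BSJ

2024-08-21 23:05 BSJ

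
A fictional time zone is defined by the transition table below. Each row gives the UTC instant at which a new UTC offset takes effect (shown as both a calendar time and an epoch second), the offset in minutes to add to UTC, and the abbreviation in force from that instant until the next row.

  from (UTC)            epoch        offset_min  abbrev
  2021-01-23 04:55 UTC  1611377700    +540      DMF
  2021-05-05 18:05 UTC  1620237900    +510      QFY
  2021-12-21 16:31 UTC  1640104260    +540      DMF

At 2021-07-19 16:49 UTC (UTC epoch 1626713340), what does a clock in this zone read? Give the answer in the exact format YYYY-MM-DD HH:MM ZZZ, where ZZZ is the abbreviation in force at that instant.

2021-07-20 01:19 QFY

Query: 2021-07-19 16:49 UTC
Rule 2/3 (QFY, +08:30): 2021-05-05 18:05 UTC ≤ query < 2021-12-21 16:31 UTC
16·60 + 49 + 510 = 1519 min
1519 = 1·1440 + 79; 79 = 1·60 + 19 → 01:19, 2021-07-19 + 1 day = 2021-07-20
→ 2021-07-20 01:19 QFY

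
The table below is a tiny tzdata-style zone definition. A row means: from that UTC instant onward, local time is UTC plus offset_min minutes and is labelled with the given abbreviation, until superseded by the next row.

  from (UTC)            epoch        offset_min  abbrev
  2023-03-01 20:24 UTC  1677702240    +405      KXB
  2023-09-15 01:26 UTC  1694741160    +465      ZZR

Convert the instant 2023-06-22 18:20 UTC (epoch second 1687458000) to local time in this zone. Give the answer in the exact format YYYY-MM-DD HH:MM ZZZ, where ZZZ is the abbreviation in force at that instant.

Query: 2023-06-22 18:20 UTC
Rule 1/2 (KXB, +06:45): 2023-03-01 20:24 UTC ≤ query < 2023-09-15 01:26 UTC
18·60 + 20 + 405 = 1505 min
1505 = 1·1440 + 65; 65 = 1·60 + 5 → 01:05, 2023-06-22 + 1 day = 2023-06-23
→ 2023-06-23 01:05 KXB

2023-06-23 01:05 KXB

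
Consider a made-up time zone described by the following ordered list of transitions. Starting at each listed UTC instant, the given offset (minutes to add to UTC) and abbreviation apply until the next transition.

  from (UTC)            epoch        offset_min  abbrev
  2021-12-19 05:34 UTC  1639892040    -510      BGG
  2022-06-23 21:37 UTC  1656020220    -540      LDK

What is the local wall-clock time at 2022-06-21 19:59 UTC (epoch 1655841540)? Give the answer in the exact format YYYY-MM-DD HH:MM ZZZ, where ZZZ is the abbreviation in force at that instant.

2022-06-21 11:29 BGG

Query: 2022-06-21 19:59 UTC
Rule 1/2 (BGG, -08:30): 2021-12-19 05:34 UTC ≤ query < 2022-06-23 21:37 UTC
19·60 + 59 - 510 = 689 min
689 = 0·1440 + 689; 689 = 11·60 + 29 → 11:29, same day
→ 2022-06-21 11:29 BGG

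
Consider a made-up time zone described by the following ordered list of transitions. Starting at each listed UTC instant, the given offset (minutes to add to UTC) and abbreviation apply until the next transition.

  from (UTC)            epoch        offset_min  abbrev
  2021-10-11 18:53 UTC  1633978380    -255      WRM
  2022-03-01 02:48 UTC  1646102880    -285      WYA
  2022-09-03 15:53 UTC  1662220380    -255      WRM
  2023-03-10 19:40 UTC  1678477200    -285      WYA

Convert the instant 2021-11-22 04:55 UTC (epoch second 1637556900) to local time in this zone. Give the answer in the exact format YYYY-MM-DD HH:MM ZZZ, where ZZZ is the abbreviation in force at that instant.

Query: 2021-11-22 04:55 UTC
Rule 1/4 (WRM, -04:15): 2021-10-11 18:53 UTC ≤ query < 2022-03-01 02:48 UTC
4·60 + 55 - 255 = 40 min
40 = 0·1440 + 40; 40 = 0·60 + 40 → 00:40, same day
→ 2021-11-22 00:40 WRM

2021-11-22 00:40 WRM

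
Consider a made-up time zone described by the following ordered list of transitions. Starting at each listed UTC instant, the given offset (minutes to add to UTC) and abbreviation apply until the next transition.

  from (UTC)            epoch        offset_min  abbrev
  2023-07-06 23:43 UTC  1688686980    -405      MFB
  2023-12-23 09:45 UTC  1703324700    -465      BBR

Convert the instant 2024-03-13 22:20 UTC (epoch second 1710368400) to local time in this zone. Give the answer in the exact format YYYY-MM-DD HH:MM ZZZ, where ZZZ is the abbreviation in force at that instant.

Query: 2024-03-13 22:20 UTC
Rule 2/2 (BBR, -07:45): 2023-12-23 09:45 UTC ≤ query < +∞
22·60 + 20 - 465 = 875 min
875 = 0·1440 + 875; 875 = 14·60 + 35 → 14:35, same day
→ 2024-03-13 14:35 BBR

2024-03-13 14:35 BBR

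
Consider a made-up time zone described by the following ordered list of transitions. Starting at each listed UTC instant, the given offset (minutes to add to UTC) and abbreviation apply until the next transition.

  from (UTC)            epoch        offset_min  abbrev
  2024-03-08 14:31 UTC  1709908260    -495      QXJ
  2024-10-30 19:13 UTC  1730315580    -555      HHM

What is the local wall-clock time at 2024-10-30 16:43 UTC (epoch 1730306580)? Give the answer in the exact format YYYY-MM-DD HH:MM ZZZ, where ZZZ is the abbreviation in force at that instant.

Query: 2024-10-30 16:43 UTC
Rule 1/2 (QXJ, -08:15): 2024-03-08 14:31 UTC ≤ query < 2024-10-30 19:13 UTC
16·60 + 43 - 495 = 508 min
508 = 0·1440 + 508; 508 = 8·60 + 28 → 08:28, same day
→ 2024-10-30 08:28 QXJ

2024-10-30 08:28 QXJ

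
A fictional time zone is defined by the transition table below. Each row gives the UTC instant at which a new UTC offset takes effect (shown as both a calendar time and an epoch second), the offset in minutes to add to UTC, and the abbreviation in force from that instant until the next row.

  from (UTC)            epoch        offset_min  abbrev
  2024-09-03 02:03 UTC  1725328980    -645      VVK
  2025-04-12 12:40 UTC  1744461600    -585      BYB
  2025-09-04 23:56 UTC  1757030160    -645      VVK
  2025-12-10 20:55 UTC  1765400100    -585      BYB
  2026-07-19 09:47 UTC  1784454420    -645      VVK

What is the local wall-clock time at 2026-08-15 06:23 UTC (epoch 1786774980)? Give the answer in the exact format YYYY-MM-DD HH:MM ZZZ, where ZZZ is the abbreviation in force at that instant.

2026-08-14 19:38 VVK

Query: 2026-08-15 06:23 UTC
Rule 5/5 (VVK, -10:45): 2026-07-19 09:47 UTC ≤ query < +∞
6·60 + 23 - 645 = -262 min
-262 = -1·1440 + 1178; 1178 = 19·60 + 38 → 19:38, 2026-08-15 - 1 day = 2026-08-14
→ 2026-08-14 19:38 VVK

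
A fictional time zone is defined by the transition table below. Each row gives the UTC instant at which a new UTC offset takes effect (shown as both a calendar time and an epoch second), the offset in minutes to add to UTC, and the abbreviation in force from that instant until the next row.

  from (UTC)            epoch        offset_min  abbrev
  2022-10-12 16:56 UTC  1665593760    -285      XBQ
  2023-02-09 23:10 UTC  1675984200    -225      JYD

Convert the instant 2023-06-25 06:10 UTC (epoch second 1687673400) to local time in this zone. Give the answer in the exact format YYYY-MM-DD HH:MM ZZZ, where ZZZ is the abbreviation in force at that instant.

Query: 2023-06-25 06:10 UTC
Rule 2/2 (JYD, -03:45): 2023-02-09 23:10 UTC ≤ query < +∞
6·60 + 10 - 225 = 145 min
145 = 0·1440 + 145; 145 = 2·60 + 25 → 02:25, same day
→ 2023-06-25 02:25 JYD

2023-06-25 02:25 JYD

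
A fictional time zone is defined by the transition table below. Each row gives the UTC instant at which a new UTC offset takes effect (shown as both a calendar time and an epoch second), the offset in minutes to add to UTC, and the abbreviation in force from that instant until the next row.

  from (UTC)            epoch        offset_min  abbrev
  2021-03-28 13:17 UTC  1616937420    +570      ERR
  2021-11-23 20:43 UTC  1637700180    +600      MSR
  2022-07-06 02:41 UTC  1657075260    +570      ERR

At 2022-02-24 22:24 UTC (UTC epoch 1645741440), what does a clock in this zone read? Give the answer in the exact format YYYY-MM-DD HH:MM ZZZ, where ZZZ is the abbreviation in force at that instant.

2022-02-25 08:24 MSR

Query: 2022-02-24 22:24 UTC
Rule 2/3 (MSR, +10:00): 2021-11-23 20:43 UTC ≤ query < 2022-07-06 02:41 UTC
22·60 + 24 + 600 = 1944 min
1944 = 1·1440 + 504; 504 = 8·60 + 24 → 08:24, 2022-02-24 + 1 day = 2022-02-25
→ 2022-02-25 08:24 MSR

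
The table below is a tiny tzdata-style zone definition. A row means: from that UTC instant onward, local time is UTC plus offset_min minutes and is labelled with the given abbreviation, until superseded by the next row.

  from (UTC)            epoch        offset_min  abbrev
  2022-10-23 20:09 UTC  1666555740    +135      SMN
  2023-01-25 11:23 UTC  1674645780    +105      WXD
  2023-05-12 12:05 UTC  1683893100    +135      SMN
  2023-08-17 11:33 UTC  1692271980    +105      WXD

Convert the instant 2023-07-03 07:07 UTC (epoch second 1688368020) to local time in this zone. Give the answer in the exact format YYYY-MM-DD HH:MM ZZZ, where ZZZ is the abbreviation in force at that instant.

2023-07-03 09:22 SMN

Query: 2023-07-03 07:07 UTC
Rule 3/4 (SMN, +02:15): 2023-05-12 12:05 UTC ≤ query < 2023-08-17 11:33 UTC
7·60 + 7 + 135 = 562 min
562 = 0·1440 + 562; 562 = 9·60 + 22 → 09:22, same day
→ 2023-07-03 09:22 SMN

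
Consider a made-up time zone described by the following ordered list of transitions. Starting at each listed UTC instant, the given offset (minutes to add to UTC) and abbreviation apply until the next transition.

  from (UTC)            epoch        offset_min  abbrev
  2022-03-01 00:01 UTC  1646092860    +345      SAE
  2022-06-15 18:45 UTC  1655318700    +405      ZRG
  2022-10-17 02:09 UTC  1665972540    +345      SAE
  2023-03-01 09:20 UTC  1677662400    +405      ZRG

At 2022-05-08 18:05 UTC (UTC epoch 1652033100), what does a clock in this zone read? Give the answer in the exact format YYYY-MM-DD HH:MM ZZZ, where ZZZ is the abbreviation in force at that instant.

Query: 2022-05-08 18:05 UTC
Rule 1/4 (SAE, +05:45): 2022-03-01 00:01 UTC ≤ query < 2022-06-15 18:45 UTC
18·60 + 5 + 345 = 1430 min
1430 = 0·1440 + 1430; 1430 = 23·60 + 50 → 23:50, same day
→ 2022-05-08 23:50 SAE

2022-05-08 23:50 SAE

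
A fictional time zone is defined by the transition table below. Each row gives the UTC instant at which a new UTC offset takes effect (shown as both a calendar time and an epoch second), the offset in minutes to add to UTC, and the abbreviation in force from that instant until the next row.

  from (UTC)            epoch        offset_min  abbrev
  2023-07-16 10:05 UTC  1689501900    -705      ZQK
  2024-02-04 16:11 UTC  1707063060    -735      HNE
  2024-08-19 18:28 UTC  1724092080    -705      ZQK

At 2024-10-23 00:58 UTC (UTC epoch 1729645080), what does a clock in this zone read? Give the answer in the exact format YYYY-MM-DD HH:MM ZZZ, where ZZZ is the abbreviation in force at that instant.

2024-10-22 13:13 ZQK

Query: 2024-10-23 00:58 UTC
Rule 3/3 (ZQK, -11:45): 2024-08-19 18:28 UTC ≤ query < +∞
0·60 + 58 - 705 = -647 min
-647 = -1·1440 + 793; 793 = 13·60 + 13 → 13:13, 2024-10-23 - 1 day = 2024-10-22
→ 2024-10-22 13:13 ZQK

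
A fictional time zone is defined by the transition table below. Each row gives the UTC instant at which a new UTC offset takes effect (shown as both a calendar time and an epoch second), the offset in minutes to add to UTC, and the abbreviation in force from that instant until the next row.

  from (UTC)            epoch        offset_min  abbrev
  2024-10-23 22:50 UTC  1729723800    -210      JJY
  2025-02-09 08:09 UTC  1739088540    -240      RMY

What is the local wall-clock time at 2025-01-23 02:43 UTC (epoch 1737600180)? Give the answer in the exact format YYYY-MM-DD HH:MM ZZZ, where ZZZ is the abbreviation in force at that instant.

Query: 2025-01-23 02:43 UTC
Rule 1/2 (JJY, -03:30): 2024-10-23 22:50 UTC ≤ query < 2025-02-09 08:09 UTC
2·60 + 43 - 210 = -47 min
-47 = -1·1440 + 1393; 1393 = 23·60 + 13 → 23:13, 2025-01-23 - 1 day = 2025-01-22
→ 2025-01-22 23:13 JJY

2025-01-22 23:13 JJY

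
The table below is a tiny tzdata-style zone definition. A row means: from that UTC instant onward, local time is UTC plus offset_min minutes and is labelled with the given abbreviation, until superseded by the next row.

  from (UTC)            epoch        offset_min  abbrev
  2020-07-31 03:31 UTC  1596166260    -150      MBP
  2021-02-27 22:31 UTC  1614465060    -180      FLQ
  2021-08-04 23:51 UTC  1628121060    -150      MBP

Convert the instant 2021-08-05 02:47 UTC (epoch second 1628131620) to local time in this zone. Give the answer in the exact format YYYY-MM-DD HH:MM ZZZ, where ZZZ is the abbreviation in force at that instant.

2021-08-05 00:17 MBP

Query: 2021-08-05 02:47 UTC
Rule 3/3 (MBP, -02:30): 2021-08-04 23:51 UTC ≤ query < +∞
2·60 + 47 - 150 = 17 min
17 = 0·1440 + 17; 17 = 0·60 + 17 → 00:17, same day
→ 2021-08-05 00:17 MBP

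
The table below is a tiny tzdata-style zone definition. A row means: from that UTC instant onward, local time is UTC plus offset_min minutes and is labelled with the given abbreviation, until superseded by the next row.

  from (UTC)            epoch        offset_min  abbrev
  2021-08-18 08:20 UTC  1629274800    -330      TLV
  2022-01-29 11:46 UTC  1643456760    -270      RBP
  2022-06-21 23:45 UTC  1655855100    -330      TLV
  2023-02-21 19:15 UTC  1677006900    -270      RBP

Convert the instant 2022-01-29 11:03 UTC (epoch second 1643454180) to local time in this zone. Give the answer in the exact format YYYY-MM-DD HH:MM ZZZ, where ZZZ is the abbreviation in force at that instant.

Query: 2022-01-29 11:03 UTC
Rule 1/4 (TLV, -05:30): 2021-08-18 08:20 UTC ≤ query < 2022-01-29 11:46 UTC
11·60 + 3 - 330 = 333 min
333 = 0·1440 + 333; 333 = 5·60 + 33 → 05:33, same day
→ 2022-01-29 05:33 TLV

2022-01-29 05:33 TLV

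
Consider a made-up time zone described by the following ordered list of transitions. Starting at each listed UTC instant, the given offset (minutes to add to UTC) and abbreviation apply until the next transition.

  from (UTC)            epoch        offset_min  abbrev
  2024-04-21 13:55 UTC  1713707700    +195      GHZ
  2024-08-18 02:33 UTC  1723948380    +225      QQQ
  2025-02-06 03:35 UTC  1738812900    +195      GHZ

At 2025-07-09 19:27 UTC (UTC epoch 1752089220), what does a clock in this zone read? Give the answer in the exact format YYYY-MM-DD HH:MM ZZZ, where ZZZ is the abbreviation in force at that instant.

Query: 2025-07-09 19:27 UTC
Rule 3/3 (GHZ, +03:15): 2025-02-06 03:35 UTC ≤ query < +∞
19·60 + 27 + 195 = 1362 min
1362 = 0·1440 + 1362; 1362 = 22·60 + 42 → 22:42, same day
→ 2025-07-09 22:42 GHZ

2025-07-09 22:42 GHZ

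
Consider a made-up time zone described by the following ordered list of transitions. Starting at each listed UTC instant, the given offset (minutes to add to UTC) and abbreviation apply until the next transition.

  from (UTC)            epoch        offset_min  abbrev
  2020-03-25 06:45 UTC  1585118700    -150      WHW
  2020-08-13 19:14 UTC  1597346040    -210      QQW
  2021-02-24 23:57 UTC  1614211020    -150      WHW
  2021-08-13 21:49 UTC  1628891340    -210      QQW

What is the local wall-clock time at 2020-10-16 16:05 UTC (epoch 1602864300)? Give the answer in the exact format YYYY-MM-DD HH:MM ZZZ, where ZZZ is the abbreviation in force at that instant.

Query: 2020-10-16 16:05 UTC
Rule 2/4 (QQW, -03:30): 2020-08-13 19:14 UTC ≤ query < 2021-02-24 23:57 UTC
16·60 + 5 - 210 = 755 min
755 = 0·1440 + 755; 755 = 12·60 + 35 → 12:35, same day
→ 2020-10-16 12:35 QQW

2020-10-16 12:35 QQW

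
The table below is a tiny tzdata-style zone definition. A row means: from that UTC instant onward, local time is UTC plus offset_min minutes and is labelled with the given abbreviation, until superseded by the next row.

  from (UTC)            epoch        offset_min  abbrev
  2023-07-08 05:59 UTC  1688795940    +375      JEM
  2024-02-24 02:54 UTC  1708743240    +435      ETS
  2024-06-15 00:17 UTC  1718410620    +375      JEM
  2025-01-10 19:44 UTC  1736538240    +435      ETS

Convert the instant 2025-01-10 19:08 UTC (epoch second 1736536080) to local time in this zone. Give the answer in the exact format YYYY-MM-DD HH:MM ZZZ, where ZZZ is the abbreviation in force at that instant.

Query: 2025-01-10 19:08 UTC
Rule 3/4 (JEM, +06:15): 2024-06-15 00:17 UTC ≤ query < 2025-01-10 19:44 UTC
19·60 + 8 + 375 = 1523 min
1523 = 1·1440 + 83; 83 = 1·60 + 23 → 01:23, 2025-01-10 + 1 day = 2025-01-11
→ 2025-01-11 01:23 JEM

2025-01-11 01:23 JEM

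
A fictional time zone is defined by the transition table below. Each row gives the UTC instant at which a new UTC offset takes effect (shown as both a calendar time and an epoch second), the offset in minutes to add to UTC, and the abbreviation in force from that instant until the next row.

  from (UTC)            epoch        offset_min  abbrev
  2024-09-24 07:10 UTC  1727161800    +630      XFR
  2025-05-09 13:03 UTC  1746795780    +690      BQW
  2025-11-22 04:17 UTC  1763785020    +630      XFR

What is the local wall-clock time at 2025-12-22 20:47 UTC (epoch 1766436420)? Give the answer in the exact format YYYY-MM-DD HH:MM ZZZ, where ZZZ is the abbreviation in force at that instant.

2025-12-23 07:17 XFR

Query: 2025-12-22 20:47 UTC
Rule 3/3 (XFR, +10:30): 2025-11-22 04:17 UTC ≤ query < +∞
20·60 + 47 + 630 = 1877 min
1877 = 1·1440 + 437; 437 = 7·60 + 17 → 07:17, 2025-12-22 + 1 day = 2025-12-23
→ 2025-12-23 07:17 XFR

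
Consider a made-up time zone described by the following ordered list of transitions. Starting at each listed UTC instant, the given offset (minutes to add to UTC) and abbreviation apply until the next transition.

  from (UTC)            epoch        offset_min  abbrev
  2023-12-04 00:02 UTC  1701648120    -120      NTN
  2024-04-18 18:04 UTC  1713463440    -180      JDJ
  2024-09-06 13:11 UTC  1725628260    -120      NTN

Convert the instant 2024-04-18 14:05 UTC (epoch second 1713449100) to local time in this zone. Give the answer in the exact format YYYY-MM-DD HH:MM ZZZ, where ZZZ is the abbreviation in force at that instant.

2024-04-18 12:05 NTN

Query: 2024-04-18 14:05 UTC
Rule 1/3 (NTN, -02:00): 2023-12-04 00:02 UTC ≤ query < 2024-04-18 18:04 UTC
14·60 + 5 - 120 = 725 min
725 = 0·1440 + 725; 725 = 12·60 + 5 → 12:05, same day
→ 2024-04-18 12:05 NTN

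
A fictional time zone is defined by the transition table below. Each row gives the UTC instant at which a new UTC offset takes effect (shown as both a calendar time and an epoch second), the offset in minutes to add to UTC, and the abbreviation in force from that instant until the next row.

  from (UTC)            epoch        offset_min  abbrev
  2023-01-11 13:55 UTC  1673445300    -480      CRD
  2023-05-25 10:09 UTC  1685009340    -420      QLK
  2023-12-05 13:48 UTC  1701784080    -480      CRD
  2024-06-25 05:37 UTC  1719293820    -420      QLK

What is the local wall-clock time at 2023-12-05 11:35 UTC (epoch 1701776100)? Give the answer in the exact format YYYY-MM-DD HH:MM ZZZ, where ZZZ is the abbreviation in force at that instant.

Query: 2023-12-05 11:35 UTC
Rule 2/4 (QLK, -07:00): 2023-05-25 10:09 UTC ≤ query < 2023-12-05 13:48 UTC
11·60 + 35 - 420 = 275 min
275 = 0·1440 + 275; 275 = 4·60 + 35 → 04:35, same day
→ 2023-12-05 04:35 QLK

2023-12-05 04:35 QLK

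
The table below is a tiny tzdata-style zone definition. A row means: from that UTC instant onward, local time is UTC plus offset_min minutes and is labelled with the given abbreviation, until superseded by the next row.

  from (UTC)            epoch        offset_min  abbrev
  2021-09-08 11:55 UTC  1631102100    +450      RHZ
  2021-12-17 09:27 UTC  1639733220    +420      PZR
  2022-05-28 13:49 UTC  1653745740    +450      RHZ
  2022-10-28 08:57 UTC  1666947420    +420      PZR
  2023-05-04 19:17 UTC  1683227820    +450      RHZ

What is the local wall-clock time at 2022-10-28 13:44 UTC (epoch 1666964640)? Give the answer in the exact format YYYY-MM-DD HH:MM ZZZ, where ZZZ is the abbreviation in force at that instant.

Query: 2022-10-28 13:44 UTC
Rule 4/5 (PZR, +07:00): 2022-10-28 08:57 UTC ≤ query < 2023-05-04 19:17 UTC
13·60 + 44 + 420 = 1244 min
1244 = 0·1440 + 1244; 1244 = 20·60 + 44 → 20:44, same day
→ 2022-10-28 20:44 PZR

2022-10-28 20:44 PZR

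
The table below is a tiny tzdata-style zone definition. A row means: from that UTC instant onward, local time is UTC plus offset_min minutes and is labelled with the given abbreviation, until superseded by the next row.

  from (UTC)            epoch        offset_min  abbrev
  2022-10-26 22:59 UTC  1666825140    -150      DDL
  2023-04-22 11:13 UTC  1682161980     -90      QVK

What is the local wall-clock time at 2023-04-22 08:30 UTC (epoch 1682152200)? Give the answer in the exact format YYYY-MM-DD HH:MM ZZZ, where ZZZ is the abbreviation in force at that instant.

2023-04-22 06:00 DDL

Query: 2023-04-22 08:30 UTC
Rule 1/2 (DDL, -02:30): 2022-10-26 22:59 UTC ≤ query < 2023-04-22 11:13 UTC
8·60 + 30 - 150 = 360 min
360 = 0·1440 + 360; 360 = 6·60 + 0 → 06:00, same day
→ 2023-04-22 06:00 DDL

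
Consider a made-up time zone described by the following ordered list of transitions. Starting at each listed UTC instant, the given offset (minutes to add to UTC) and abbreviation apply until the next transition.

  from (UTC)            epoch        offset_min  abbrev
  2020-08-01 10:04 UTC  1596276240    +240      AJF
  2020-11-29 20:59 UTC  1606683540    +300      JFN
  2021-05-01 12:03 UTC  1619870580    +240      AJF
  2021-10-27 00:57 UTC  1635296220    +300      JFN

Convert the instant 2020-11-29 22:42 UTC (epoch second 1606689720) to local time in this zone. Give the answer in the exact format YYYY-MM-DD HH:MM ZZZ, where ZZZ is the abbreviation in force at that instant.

Query: 2020-11-29 22:42 UTC
Rule 2/4 (JFN, +05:00): 2020-11-29 20:59 UTC ≤ query < 2021-05-01 12:03 UTC
22·60 + 42 + 300 = 1662 min
1662 = 1·1440 + 222; 222 = 3·60 + 42 → 03:42, 2020-11-29 + 1 day = 2020-11-30
→ 2020-11-30 03:42 JFN

2020-11-30 03:42 JFN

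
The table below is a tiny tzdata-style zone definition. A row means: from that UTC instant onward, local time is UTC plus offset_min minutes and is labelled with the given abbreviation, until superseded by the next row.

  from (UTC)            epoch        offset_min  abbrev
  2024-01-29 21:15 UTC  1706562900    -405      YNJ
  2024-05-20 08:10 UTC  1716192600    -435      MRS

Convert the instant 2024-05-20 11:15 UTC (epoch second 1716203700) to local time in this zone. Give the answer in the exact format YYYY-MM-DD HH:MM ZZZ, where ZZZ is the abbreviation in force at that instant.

Query: 2024-05-20 11:15 UTC
Rule 2/2 (MRS, -07:15): 2024-05-20 08:10 UTC ≤ query < +∞
11·60 + 15 - 435 = 240 min
240 = 0·1440 + 240; 240 = 4·60 + 0 → 04:00, same day
→ 2024-05-20 04:00 MRS

2024-05-20 04:00 MRS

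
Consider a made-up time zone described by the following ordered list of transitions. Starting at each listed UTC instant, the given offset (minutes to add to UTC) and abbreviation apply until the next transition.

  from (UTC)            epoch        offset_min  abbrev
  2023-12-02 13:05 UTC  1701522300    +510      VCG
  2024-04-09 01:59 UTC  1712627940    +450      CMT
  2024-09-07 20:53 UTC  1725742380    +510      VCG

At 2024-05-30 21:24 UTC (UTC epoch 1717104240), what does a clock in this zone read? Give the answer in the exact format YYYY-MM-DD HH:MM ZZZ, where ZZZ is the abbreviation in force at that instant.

Query: 2024-05-30 21:24 UTC
Rule 2/3 (CMT, +07:30): 2024-04-09 01:59 UTC ≤ query < 2024-09-07 20:53 UTC
21·60 + 24 + 450 = 1734 min
1734 = 1·1440 + 294; 294 = 4·60 + 54 → 04:54, 2024-05-30 + 1 day = 2024-05-31
→ 2024-05-31 04:54 CMT

2024-05-31 04:54 CMT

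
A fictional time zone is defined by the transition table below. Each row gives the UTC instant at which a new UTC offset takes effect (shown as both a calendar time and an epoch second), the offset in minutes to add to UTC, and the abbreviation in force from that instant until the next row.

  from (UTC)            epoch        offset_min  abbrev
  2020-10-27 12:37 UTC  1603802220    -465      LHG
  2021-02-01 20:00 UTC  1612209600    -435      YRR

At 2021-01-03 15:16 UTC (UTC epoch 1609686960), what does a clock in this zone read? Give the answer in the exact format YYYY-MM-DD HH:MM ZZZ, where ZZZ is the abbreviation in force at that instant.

2021-01-03 07:31 LHG

Query: 2021-01-03 15:16 UTC
Rule 1/2 (LHG, -07:45): 2020-10-27 12:37 UTC ≤ query < 2021-02-01 20:00 UTC
15·60 + 16 - 465 = 451 min
451 = 0·1440 + 451; 451 = 7·60 + 31 → 07:31, same day
→ 2021-01-03 07:31 LHG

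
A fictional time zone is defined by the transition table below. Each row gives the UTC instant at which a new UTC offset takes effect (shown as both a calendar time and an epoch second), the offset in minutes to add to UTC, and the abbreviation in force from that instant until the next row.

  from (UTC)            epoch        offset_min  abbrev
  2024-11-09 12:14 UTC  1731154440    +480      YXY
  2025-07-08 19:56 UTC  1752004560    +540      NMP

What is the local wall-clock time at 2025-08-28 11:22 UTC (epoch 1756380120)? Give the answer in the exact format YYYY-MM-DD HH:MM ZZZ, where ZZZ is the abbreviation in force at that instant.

Query: 2025-08-28 11:22 UTC
Rule 2/2 (NMP, +09:00): 2025-07-08 19:56 UTC ≤ query < +∞
11·60 + 22 + 540 = 1222 min
1222 = 0·1440 + 1222; 1222 = 20·60 + 22 → 20:22, same day
→ 2025-08-28 20:22 NMP

2025-08-28 20:22 NMP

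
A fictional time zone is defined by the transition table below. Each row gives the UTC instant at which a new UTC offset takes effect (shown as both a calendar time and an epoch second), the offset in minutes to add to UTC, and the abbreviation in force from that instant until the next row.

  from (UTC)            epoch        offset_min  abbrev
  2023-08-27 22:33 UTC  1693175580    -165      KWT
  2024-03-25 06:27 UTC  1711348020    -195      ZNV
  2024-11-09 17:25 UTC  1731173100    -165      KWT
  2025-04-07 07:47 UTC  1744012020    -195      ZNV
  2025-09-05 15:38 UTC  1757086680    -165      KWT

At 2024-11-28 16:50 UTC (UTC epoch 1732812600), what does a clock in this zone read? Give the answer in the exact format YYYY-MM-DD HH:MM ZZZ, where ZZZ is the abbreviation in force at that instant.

Query: 2024-11-28 16:50 UTC
Rule 3/5 (KWT, -02:45): 2024-11-09 17:25 UTC ≤ query < 2025-04-07 07:47 UTC
16·60 + 50 - 165 = 845 min
845 = 0·1440 + 845; 845 = 14·60 + 5 → 14:05, same day
→ 2024-11-28 14:05 KWT

2024-11-28 14:05 KWT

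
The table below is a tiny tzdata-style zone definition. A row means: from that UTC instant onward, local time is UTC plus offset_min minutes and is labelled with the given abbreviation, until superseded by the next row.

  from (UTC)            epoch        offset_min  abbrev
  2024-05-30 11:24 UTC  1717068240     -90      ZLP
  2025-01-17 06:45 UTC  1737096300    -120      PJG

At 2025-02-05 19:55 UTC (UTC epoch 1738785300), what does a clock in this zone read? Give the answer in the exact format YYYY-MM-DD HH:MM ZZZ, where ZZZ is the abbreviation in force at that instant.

2025-02-05 17:55 PJG

Query: 2025-02-05 19:55 UTC
Rule 2/2 (PJG, -02:00): 2025-01-17 06:45 UTC ≤ query < +∞
19·60 + 55 - 120 = 1075 min
1075 = 0·1440 + 1075; 1075 = 17·60 + 55 → 17:55, same day
→ 2025-02-05 17:55 PJG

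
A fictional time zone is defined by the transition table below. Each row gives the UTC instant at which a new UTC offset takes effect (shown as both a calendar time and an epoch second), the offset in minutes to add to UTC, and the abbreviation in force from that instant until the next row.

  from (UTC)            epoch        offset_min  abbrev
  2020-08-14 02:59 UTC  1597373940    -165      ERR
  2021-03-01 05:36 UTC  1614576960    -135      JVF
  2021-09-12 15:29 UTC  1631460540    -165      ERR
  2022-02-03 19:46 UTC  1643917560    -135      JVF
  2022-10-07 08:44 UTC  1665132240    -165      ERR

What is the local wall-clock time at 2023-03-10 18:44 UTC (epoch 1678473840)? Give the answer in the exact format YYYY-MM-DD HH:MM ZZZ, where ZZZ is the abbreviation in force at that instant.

Query: 2023-03-10 18:44 UTC
Rule 5/5 (ERR, -02:45): 2022-10-07 08:44 UTC ≤ query < +∞
18·60 + 44 - 165 = 959 min
959 = 0·1440 + 959; 959 = 15·60 + 59 → 15:59, same day
→ 2023-03-10 15:59 ERR

2023-03-10 15:59 ERR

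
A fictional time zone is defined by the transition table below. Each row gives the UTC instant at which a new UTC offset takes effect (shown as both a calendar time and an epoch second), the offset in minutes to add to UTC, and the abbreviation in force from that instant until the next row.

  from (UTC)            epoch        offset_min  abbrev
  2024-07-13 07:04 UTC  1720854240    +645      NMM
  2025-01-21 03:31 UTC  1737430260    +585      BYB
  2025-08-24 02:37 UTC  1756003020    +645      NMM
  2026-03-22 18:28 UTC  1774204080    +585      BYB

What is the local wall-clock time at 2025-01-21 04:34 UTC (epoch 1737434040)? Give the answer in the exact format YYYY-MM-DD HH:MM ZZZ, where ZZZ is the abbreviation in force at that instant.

Query: 2025-01-21 04:34 UTC
Rule 2/4 (BYB, +09:45): 2025-01-21 03:31 UTC ≤ query < 2025-08-24 02:37 UTC
4·60 + 34 + 585 = 859 min
859 = 0·1440 + 859; 859 = 14·60 + 19 → 14:19, same day
→ 2025-01-21 14:19 BYB

2025-01-21 14:19 BYB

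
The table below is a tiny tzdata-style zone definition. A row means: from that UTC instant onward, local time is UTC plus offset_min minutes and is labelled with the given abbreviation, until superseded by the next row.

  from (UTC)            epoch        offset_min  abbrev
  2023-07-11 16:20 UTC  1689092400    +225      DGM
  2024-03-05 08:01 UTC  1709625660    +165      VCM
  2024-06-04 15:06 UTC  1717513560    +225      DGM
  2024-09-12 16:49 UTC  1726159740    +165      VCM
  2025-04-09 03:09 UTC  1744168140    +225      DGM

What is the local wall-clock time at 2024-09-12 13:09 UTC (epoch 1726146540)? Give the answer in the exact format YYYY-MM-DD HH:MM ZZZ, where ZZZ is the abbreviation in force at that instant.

Query: 2024-09-12 13:09 UTC
Rule 3/5 (DGM, +03:45): 2024-06-04 15:06 UTC ≤ query < 2024-09-12 16:49 UTC
13·60 + 9 + 225 = 1014 min
1014 = 0·1440 + 1014; 1014 = 16·60 + 54 → 16:54, same day
→ 2024-09-12 16:54 DGM

2024-09-12 16:54 DGM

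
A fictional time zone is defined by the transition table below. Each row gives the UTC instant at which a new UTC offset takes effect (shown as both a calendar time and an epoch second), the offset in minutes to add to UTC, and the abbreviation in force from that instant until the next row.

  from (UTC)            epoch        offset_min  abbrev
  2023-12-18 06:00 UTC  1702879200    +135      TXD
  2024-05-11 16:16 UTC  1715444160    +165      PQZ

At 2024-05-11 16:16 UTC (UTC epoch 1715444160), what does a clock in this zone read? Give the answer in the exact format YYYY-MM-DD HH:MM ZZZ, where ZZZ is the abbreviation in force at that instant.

2024-05-11 19:01 PQZ

Query: 2024-05-11 16:16 UTC
Rule 2/2 (PQZ, +02:45): 2024-05-11 16:16 UTC ≤ query < +∞
16·60 + 16 + 165 = 1141 min
1141 = 0·1440 + 1141; 1141 = 19·60 + 1 → 19:01, same day
→ 2024-05-11 19:01 PQZ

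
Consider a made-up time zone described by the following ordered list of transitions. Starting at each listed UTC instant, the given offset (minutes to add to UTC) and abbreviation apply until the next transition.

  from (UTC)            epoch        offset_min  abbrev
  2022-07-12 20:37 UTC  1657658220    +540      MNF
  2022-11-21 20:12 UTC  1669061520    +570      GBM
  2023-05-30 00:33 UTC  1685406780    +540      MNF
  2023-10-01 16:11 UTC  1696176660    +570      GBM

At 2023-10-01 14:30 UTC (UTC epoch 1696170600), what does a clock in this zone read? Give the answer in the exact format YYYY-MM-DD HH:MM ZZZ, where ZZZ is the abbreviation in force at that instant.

2023-10-01 23:30 MNF

Query: 2023-10-01 14:30 UTC
Rule 3/4 (MNF, +09:00): 2023-05-30 00:33 UTC ≤ query < 2023-10-01 16:11 UTC
14·60 + 30 + 540 = 1410 min
1410 = 0·1440 + 1410; 1410 = 23·60 + 30 → 23:30, same day
→ 2023-10-01 23:30 MNF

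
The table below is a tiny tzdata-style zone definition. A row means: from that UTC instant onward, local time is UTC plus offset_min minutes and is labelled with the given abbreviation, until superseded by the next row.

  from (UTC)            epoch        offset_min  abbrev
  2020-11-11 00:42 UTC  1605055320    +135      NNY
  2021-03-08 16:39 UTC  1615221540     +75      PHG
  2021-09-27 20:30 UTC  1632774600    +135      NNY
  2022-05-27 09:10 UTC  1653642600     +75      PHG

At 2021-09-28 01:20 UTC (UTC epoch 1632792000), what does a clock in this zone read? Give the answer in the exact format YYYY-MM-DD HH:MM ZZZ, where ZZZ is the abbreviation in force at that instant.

2021-09-28 03:35 NNY

Query: 2021-09-28 01:20 UTC
Rule 3/4 (NNY, +02:15): 2021-09-27 20:30 UTC ≤ query < 2022-05-27 09:10 UTC
1·60 + 20 + 135 = 215 min
215 = 0·1440 + 215; 215 = 3·60 + 35 → 03:35, same day
→ 2021-09-28 03:35 NNY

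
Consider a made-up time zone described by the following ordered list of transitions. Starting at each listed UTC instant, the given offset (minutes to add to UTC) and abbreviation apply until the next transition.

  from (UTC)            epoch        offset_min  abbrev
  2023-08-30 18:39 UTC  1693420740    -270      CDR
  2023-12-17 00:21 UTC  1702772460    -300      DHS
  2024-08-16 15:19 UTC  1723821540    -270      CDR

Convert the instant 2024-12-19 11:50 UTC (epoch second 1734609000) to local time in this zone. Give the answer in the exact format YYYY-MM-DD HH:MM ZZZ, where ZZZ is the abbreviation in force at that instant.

2024-12-19 07:20 CDR

Query: 2024-12-19 11:50 UTC
Rule 3/3 (CDR, -04:30): 2024-08-16 15:19 UTC ≤ query < +∞
11·60 + 50 - 270 = 440 min
440 = 0·1440 + 440; 440 = 7·60 + 20 → 07:20, same day
→ 2024-12-19 07:20 CDR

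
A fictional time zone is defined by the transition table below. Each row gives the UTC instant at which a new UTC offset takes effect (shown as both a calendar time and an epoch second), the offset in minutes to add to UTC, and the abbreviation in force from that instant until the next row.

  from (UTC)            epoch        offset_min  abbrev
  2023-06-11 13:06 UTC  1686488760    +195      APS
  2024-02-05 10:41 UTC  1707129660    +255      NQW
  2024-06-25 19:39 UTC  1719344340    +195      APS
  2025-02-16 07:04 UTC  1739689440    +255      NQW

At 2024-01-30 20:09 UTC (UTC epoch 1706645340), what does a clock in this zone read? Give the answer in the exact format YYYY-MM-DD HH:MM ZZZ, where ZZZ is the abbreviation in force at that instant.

2024-01-30 23:24 APS

Query: 2024-01-30 20:09 UTC
Rule 1/4 (APS, +03:15): 2023-06-11 13:06 UTC ≤ query < 2024-02-05 10:41 UTC
20·60 + 9 + 195 = 1404 min
1404 = 0·1440 + 1404; 1404 = 23·60 + 24 → 23:24, same day
→ 2024-01-30 23:24 APS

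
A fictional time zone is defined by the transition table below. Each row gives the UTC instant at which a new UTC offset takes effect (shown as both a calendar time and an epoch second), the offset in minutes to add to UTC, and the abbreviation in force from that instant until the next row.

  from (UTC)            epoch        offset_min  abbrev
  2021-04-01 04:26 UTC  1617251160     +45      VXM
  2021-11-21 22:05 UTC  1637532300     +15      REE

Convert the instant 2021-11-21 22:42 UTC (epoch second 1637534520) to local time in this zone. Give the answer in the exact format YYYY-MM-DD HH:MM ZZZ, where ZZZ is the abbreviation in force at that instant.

Query: 2021-11-21 22:42 UTC
Rule 2/2 (REE, +00:15): 2021-11-21 22:05 UTC ≤ query < +∞
22·60 + 42 + 15 = 1377 min
1377 = 0·1440 + 1377; 1377 = 22·60 + 57 → 22:57, same day
→ 2021-11-21 22:57 REE

2021-11-21 22:57 REE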